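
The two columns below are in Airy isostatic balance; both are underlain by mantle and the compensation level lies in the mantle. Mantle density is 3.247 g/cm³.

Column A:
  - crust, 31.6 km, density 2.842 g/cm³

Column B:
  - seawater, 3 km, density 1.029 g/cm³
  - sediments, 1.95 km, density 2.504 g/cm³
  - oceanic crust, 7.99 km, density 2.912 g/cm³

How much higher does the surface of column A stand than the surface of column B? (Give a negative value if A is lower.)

0.622 km

For any compensation level in the mantle, the mantle terms cancel and isostasy reduces to e = (Σt_A − Σt_B) − (Σ(ρt)_A − Σ(ρt)_B) / ρ_m.
Σt_A = 31.6 km; Σt_B = 12.94 km; Σ(ρt)_A = 89.8072; Σ(ρt)_B = 31.23668 (in km·g/cm³).
e = (31.6 − 12.94) − (89.8072 − 31.23668) / 3.247 = 0.622 km.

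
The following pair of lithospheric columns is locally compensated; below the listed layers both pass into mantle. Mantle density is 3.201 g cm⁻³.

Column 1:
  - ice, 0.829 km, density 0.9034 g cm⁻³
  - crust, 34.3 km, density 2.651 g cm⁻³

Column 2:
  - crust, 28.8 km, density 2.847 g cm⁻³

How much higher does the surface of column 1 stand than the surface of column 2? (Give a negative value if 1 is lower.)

3.3 km

For any compensation level in the mantle, the mantle terms cancel and isostasy reduces to e = (Σt_1 − Σt_2) − (Σ(ρt)_1 − Σ(ρt)_2) / ρ_m.
Σt_1 = 35.129 km; Σt_2 = 28.8 km; Σ(ρt)_1 = 91.6782186; Σ(ρt)_2 = 81.9936 (in km·g cm⁻³).
e = (35.129 − 28.8) − (91.6782186 − 81.9936) / 3.201 = 3.3 km.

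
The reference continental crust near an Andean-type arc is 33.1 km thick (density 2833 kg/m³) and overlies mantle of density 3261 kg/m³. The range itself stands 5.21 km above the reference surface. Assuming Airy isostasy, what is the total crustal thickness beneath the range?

Root depth r = h ρ_c / (ρ_m − ρ_c) = 5.21 km × 2833 / 428 = 34.49 km.
Total thickness = T + h + r = 33.1 km + 5.21 km + 34.49 km = 72.8 km.

72.8 km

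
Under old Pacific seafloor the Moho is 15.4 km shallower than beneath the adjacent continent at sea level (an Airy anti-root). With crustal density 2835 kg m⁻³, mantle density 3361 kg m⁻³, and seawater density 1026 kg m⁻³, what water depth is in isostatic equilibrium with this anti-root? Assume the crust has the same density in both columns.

4.48 km

Replacing a thickness d of crust by seawater at the top must be balanced by replacing crust with mantle at the base: d (ρ_c − ρ_w) = a (ρ_m − ρ_c).
d = a (ρ_m − ρ_c)/(ρ_c − ρ_w) = 15.4 km × 526/1809 = 4.48 km.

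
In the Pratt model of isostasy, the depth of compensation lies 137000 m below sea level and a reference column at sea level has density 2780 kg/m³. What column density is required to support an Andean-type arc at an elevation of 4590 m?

Pratt balance: ρ_ref D = ρ (D + h).
ρ = ρ_ref D/(D + h) = 2780 × 137000 m/(137000 m + 4590 m) = 2690 kg/m³.

2690 kg/m³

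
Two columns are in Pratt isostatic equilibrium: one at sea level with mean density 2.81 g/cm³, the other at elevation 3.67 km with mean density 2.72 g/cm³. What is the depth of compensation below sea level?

ρ_ref D = ρ (D + h) → D (ρ_ref − ρ) = ρ h.
D = ρ h/(ρ_ref − ρ) = 2.72 × 3.67 km/(2.81 − 2.72) = 111 km.

111 km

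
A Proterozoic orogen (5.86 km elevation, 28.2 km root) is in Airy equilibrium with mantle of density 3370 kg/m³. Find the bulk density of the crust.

ρ_c h = (ρ_m − ρ_c) r → ρ_c (h + r) = ρ_m r → ρ_c = ρ_m r / (h + r).
ρ_c = 3370 × 28.2 km / (5.86 km + 28.2 km) = 2790 kg/m³.

2790 kg/m³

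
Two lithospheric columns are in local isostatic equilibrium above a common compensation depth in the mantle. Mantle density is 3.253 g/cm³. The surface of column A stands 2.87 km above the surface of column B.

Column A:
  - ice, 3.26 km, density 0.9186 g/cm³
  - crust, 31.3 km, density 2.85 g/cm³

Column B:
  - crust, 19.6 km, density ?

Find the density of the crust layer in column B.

2.7 g/cm³

Take the compensation level at the base of the deeper column (depth z_c below the surface of column A) and equate Σ ρ_i t_i down to z_c; mantle fills any gap and the z_c terms cancel.
Column A: 3.26×0.9186 + 31.3×2.85 + (z_c − 34.56)×3.253
Column B: 2.87×0 + 19.6×ρ + (z_c − 2.87 − 19.6)×3.253
The z_c×3.253 term appears on both sides and cancels. Collect the known terms of each column as K = Σ(ρt)_known − 3.253 × (depth of known layers): K_A = 92.199636 − 3.253×34.56 = −20.224044; K_B = 0 − 3.253×(2.87 + 19.6) = −73.09491.
Balance: K_A = K_B + 19.6×ρ, so ρ = (K_A − K_B)/19.6 = 52.8709/19.6 = 2.7 g/cm³.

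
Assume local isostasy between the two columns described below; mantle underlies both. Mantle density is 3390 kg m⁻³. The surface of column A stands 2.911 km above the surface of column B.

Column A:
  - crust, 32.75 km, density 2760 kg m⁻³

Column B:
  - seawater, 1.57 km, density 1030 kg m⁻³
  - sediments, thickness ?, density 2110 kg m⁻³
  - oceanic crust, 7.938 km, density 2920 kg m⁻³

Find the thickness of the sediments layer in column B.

2.6 km

Take the compensation level at the base of the deeper column (depth z_c below the surface of column A) and equate Σ ρ_i t_i down to z_c; mantle fills any gap and the z_c terms cancel.
Column A: 32.75×2760 + (z_c − 32.75)×3390
Column B: 2.911×0 + 1.57×1030 + x×2110 + 7.938×2920 + (z_c − 2.911 − 9.508 − x)×3390
The z_c×3390 term appears on both sides and cancels. Collect the known terms of each column as K = Σ(ρt)_known − 3390 × (depth of known layers): K_A = 90390 − 3390×32.75 = −20632.5; K_B = 24796.06 − 3390×(2.911 + 9.508) = −17304.35.
Balance: K_A = K_B − x×(3390 − 2110), so x = (K_B − K_A)/(3390 − 2110) = 3328.15/1280 = 2.6 km.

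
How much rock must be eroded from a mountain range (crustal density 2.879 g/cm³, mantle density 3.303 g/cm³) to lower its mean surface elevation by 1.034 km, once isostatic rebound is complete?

Net drop Δ = e − u = e − e ρ_c/ρ_m = e (ρ_m − ρ_c)/ρ_m.
e = Δ ρ_m/(ρ_m − ρ_c) = 1.034 km × 3.303/0.424 = 8.05 km.

8.05 km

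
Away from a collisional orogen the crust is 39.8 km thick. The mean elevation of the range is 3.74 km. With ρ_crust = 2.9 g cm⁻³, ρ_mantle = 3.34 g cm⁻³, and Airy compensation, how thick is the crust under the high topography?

68.2 km

Root depth r = h ρ_c / (ρ_m − ρ_c) = 3.74 km × 2.9 / 0.44 = 24.65 km.
Total thickness = T + h + r = 39.8 km + 3.74 km + 24.65 km = 68.2 km.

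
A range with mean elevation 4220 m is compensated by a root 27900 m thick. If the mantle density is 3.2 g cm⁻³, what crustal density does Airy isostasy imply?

2.78 g cm⁻³

ρ_c h = (ρ_m − ρ_c) r → ρ_c (h + r) = ρ_m r → ρ_c = ρ_m r / (h + r).
ρ_c = 3.2 × 27900 m / (4220 m + 27900 m) = 2.78 g cm⁻³.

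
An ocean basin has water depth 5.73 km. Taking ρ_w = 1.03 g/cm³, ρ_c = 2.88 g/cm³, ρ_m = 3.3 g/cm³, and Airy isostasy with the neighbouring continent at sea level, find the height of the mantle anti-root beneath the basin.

25.2 km

In Airy isostatic equilibrium: replacing crust with seawater at the top is compensated by replacing crust with mantle at the base: d (ρ_c − ρ_w) = a (ρ_m − ρ_c).
a = d (ρ_c − ρ_w)/(ρ_m − ρ_c) = 5.73 km × 1.85/0.42 = 25.2 km.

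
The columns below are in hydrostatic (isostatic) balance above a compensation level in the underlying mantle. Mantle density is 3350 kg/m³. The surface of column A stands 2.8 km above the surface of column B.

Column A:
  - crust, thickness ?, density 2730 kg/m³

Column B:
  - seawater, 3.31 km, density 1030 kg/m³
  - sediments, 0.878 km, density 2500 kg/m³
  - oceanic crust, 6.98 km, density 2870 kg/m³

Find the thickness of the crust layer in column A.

Take the compensation level at the base of the deeper column (depth z_c below the surface of column A) and equate Σ ρ_i t_i down to z_c; mantle fills any gap and the z_c terms cancel.
Column A: x×2730 + (z_c − 0 − x)×3350
Column B: 2.8×0 + 3.31×1030 + 0.878×2500 + 6.98×2870 + (z_c − 2.8 − 11.168)×3350
The z_c×3350 term appears on both sides and cancels. Collect the known terms of each column as K = Σ(ρt)_known − 3350 × (depth of known layers): K_A = 0 − 3350×0 = 0; K_B = 25636.9 − 3350×(2.8 + 11.168) = −21155.9.
Balance: K_A − x×(3350 − 2730) = K_B, so x = (K_A − K_B)/(3350 − 2730) = 21155.9/620 = 34.1 km.

34.1 km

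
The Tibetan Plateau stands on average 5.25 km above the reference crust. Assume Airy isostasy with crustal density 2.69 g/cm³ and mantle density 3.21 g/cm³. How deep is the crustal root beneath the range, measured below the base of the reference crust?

By Archimedes' principle applied to the lithosphere: the weight of the topography is balanced by the buoyancy of the root, ρ_c h = (ρ_m − ρ_c) r.
r = h · ρ_c / (ρ_m − ρ_c) = 5.25 km × 2.69 / (3.21 − 2.69) = 27.2 km.

27.2 km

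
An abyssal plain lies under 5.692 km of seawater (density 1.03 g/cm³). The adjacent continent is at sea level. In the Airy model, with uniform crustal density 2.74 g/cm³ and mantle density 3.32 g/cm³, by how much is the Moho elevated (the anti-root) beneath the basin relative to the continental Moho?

16.8 km

For local isostatic compensation: replacing crust with seawater at the top is compensated by replacing crust with mantle at the base: d (ρ_c − ρ_w) = a (ρ_m − ρ_c).
a = d (ρ_c − ρ_w)/(ρ_m − ρ_c) = 5.692 km × 1.71/0.58 = 16.8 km.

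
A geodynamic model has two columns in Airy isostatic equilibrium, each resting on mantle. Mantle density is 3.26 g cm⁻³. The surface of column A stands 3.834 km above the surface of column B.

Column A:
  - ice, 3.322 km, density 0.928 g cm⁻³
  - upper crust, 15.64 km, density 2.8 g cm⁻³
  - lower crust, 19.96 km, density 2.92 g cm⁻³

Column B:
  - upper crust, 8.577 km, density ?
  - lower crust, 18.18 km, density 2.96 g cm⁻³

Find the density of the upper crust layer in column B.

2.82 g cm⁻³

Take the compensation level at the base of the deeper column (depth z_c below the surface of column A) and equate Σ ρ_i t_i down to z_c; mantle fills any gap and the z_c terms cancel.
Column A: 3.322×0.928 + 15.64×2.8 + 19.96×2.92 + (z_c − 38.922)×3.26
Column B: 3.834×0 + 8.577×ρ + 18.18×2.96 + (z_c − 3.834 − 26.757)×3.26
The z_c×3.26 term appears on both sides and cancels. Collect the known terms of each column as K = Σ(ρt)_known − 3.26 × (depth of known layers): K_A = 105.158016 − 3.26×38.922 = −21.727704; K_B = 53.8128 − 3.26×(3.834 + 26.757) = −45.91386.
Balance: K_A = K_B + 8.577×ρ, so ρ = (K_A − K_B)/8.577 = 24.1862/8.577 = 2.82 g cm⁻³.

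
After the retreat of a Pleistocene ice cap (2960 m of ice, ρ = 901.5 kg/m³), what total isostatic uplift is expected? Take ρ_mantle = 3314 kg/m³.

Removing the load lets mantle flow back in; uplift u satisfies ρ_ice t = ρ_m u.
u = t ρ_ice/ρ_m = 2960 m × 901.5/3314 = 805 m.

805 m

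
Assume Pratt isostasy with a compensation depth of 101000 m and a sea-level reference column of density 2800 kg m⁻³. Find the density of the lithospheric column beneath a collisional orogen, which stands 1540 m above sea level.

2760 kg m⁻³

Pratt balance: ρ_ref D = ρ (D + h).
ρ = ρ_ref D/(D + h) = 2800 × 101000 m/(101000 m + 1540 m) = 2760 kg m⁻³.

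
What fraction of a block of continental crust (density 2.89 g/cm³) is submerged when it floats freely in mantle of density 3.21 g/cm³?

Submerged fraction = ρ_obj/ρ_fluid = 2.89/3.21 = 90%.

90%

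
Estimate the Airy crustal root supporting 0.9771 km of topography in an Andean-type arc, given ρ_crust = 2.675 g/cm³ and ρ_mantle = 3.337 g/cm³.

3.95 km

Isostatic balance requires: the weight of the topography is balanced by the buoyancy of the root, ρ_c h = (ρ_m − ρ_c) r.
r = h · ρ_c / (ρ_m − ρ_c) = 0.9771 km × 2.675 / (3.337 − 2.675) = 3.95 km.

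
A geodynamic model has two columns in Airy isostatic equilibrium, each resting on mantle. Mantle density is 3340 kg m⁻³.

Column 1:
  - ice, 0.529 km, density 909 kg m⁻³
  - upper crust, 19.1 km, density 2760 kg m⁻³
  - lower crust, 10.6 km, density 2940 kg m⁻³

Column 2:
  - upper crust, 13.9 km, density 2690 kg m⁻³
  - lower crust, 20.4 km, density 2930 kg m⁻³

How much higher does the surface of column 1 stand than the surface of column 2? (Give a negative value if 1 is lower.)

For any compensation level in the mantle, the mantle terms cancel and isostasy reduces to e = (Σt_1 − Σt_2) − (Σ(ρt)_1 − Σ(ρt)_2) / ρ_m.
Σt_1 = 30.229 km; Σt_2 = 34.3 km; Σ(ρt)_1 = 84360.861; Σ(ρt)_2 = 97163 (in km·kg m⁻³).
e = (30.229 − 34.3) − (84360.861 − 97163) / 3340 = −0.238 km.

−0.238 km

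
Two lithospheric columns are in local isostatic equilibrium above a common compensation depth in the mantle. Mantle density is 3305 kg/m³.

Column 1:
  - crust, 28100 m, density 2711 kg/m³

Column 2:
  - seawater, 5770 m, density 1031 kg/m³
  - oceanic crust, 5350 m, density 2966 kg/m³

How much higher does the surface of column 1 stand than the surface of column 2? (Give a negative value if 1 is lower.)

532 m

For any compensation level in the mantle, the mantle terms cancel and isostasy reduces to e = (Σt_1 − Σt_2) − (Σ(ρt)_1 − Σ(ρt)_2) / ρ_m.
Σt_1 = 28100 m; Σt_2 = 11120 m; Σ(ρt)_1 = 76179100; Σ(ρt)_2 = 21816970 (in m·kg/m³).
e = (28100 − 11120) − (76179100 − 21816970) / 3305 = 532 m.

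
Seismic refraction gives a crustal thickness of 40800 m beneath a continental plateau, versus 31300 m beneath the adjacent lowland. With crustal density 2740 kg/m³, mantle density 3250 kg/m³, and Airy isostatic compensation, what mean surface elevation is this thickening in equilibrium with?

Excess crust Δ = 40800 m − 31300 m = 9500 m, split between elevation h and root r with h + r = Δ.
Airy balance ρ_c h = (ρ_m − ρ_c) r gives r = h ρ_c/(ρ_m − ρ_c), so h (1 + ρ_c/(ρ_m − ρ_c)) = Δ, i.e. h = Δ (ρ_m − ρ_c)/ρ_m.
h = 9500 m × 510/3250 = 1490 m.

1490 m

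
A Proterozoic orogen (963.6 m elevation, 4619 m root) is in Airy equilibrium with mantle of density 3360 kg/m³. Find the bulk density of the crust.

ρ_c h = (ρ_m − ρ_c) r → ρ_c (h + r) = ρ_m r → ρ_c = ρ_m r / (h + r).
ρ_c = 3360 × 4619 m / (963.6 m + 4619 m) = 2780 kg/m³.

2780 kg/m³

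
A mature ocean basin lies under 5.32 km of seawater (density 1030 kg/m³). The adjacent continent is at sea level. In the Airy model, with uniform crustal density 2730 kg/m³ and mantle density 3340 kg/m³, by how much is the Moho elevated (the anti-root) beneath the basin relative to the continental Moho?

14.8 km

Equating mass per unit area of the two columns: replacing crust with seawater at the top is compensated by replacing crust with mantle at the base: d (ρ_c − ρ_w) = a (ρ_m − ρ_c).
a = d (ρ_c − ρ_w)/(ρ_m − ρ_c) = 5.32 km × 1700/610 = 14.8 km.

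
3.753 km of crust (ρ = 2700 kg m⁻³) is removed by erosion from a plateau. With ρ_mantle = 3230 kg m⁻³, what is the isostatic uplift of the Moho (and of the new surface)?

Unloading: uplift u = e ρ_c/ρ_m = 3.753 km × 2700/3230 = 3.14 km.

3.14 km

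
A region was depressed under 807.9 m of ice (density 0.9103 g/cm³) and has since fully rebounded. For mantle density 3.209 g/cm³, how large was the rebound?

Removing the load lets mantle flow back in; uplift u satisfies ρ_ice t = ρ_m u.
u = t ρ_ice/ρ_m = 807.9 m × 0.9103/3.209 = 229 m.

229 m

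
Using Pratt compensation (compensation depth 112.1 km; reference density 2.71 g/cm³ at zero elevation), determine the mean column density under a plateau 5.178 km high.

2.59 g/cm³

Pratt balance: ρ_ref D = ρ (D + h).
ρ = ρ_ref D/(D + h) = 2.71 × 112.1 km/(112.1 km + 5.178 km) = 2.59 g/cm³.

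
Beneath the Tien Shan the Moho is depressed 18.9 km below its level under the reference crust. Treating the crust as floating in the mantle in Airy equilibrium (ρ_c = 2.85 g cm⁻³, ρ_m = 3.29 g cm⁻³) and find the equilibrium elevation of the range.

In Airy isostatic equilibrium: ρ_c h = (ρ_m − ρ_c) r.
h = r (ρ_m − ρ_c) / ρ_c = 18.9 km × (3.29 − 2.85) / 2.85 = 2.92 km.

2.92 km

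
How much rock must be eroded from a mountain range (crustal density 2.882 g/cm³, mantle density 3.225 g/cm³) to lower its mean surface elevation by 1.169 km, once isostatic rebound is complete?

11 km

Net drop Δ = e − u = e − e ρ_c/ρ_m = e (ρ_m − ρ_c)/ρ_m.
e = Δ ρ_m/(ρ_m − ρ_c) = 1.169 km × 3.225/0.343 = 11 km.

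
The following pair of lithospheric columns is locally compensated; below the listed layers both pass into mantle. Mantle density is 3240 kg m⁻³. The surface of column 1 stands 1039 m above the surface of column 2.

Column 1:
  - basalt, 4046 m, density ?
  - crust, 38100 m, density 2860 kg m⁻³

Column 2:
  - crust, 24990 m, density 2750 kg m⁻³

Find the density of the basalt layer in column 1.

2960 kg m⁻³

Take the compensation level at the base of the deeper column (depth z_c below the surface of column 1) and equate Σ ρ_i t_i down to z_c; mantle fills any gap and the z_c terms cancel.
Column 1: 4046×ρ + 38100×2860 + (z_c − 42146)×3240
Column 2: 1039×0 + 24990×2750 + (z_c − 1039 − 24990)×3240
The z_c×3240 term appears on both sides and cancels. Collect the known terms of each column as K = Σ(ρt)_known − 3240 × (depth of known layers): K_1 = 108966000 − 3240×42146 = −27587040; K_2 = 68722500 − 3240×(1039 + 24990) = −15611460.
Balance: K_1 + 4046×ρ = K_2, so ρ = (K_2 − K_1)/4046 = 11975600/4046 = 2960 kg m⁻³.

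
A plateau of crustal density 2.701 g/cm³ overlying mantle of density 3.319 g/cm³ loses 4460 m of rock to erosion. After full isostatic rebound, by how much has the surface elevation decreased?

830 m

Rebound u = e ρ_c/ρ_m = 4460 m × 2.701/3.319 = 3630 m.
Net surface drop = e − u = 4460 m − 3630 m = e (ρ_m − ρ_c)/ρ_m = 830 m.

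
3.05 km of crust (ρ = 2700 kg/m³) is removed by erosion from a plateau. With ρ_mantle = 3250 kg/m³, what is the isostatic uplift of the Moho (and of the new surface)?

Unloading: uplift u = e ρ_c/ρ_m = 3.05 km × 2700/3250 = 2.53 km.

2.53 km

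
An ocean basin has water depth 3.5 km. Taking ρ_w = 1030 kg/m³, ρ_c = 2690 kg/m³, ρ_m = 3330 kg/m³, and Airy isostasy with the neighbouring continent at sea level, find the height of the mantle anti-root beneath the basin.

By Archimedes' principle applied to the lithosphere: replacing crust with seawater at the top is compensated by replacing crust with mantle at the base: d (ρ_c − ρ_w) = a (ρ_m − ρ_c).
a = d (ρ_c − ρ_w)/(ρ_m − ρ_c) = 3.5 km × 1660/640 = 9.08 km.

9.08 km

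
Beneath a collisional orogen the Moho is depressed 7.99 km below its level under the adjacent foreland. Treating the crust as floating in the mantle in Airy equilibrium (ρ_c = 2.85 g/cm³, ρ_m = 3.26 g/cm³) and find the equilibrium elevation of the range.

1.15 km

Isostatic balance requires: ρ_c h = (ρ_m − ρ_c) r.
h = r (ρ_m − ρ_c) / ρ_c = 7.99 km × (3.26 − 2.85) / 2.85 = 1.15 km.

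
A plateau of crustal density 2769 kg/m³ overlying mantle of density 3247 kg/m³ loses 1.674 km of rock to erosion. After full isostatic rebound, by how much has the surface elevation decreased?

0.246 km

Rebound u = e ρ_c/ρ_m = 1.674 km × 2769/3247 = 1.428 km.
Net surface drop = e − u = 1.674 km − 1.428 km = e (ρ_m − ρ_c)/ρ_m = 0.246 km.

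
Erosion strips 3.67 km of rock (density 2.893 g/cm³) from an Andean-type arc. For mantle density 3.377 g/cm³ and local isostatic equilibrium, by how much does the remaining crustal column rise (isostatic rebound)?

3.14 km

Unloading: uplift u = e ρ_c/ρ_m = 3.67 km × 2.893/3.377 = 3.14 km.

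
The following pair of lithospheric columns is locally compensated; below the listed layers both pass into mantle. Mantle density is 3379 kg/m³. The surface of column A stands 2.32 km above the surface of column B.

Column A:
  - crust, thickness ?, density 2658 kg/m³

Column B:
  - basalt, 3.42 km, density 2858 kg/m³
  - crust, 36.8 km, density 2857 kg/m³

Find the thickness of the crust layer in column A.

40 km

Take the compensation level at the base of the deeper column (depth z_c below the surface of column A) and equate Σ ρ_i t_i down to z_c; mantle fills any gap and the z_c terms cancel.
Column A: x×2658 + (z_c − 0 − x)×3379
Column B: 2.32×0 + 3.42×2858 + 36.8×2857 + (z_c − 2.32 − 40.22)×3379
The z_c×3379 term appears on both sides and cancels. Collect the known terms of each column as K = Σ(ρt)_known − 3379 × (depth of known layers): K_A = 0 − 3379×0 = 0; K_B = 114911.96 − 3379×(2.32 + 40.22) = −28830.7.
Balance: K_A − x×(3379 − 2658) = K_B, so x = (K_A − K_B)/(3379 − 2658) = 28830.7/721 = 40 km.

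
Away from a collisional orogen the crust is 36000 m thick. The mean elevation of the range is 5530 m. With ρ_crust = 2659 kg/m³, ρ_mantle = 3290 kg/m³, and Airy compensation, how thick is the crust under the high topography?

64800 m

Root depth r = h ρ_c / (ρ_m − ρ_c) = 5530 m × 2659 / 631 = 23300 m.
Total thickness = T + h + r = 36000 m + 5530 m + 23300 m = 64800 m.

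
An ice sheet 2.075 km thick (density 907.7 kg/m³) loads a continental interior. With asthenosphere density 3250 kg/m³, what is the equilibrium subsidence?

Equating mass per unit area of the two columns: the ice load ρ_ice t is balanced by mantle displaced below, ρ_m s.
s = t ρ_ice / ρ_m = 2.075 km × 907.7/3250 = 0.58 km.

0.58 km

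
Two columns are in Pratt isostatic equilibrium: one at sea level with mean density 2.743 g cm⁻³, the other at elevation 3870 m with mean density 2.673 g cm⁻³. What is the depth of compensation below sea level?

ρ_ref D = ρ (D + h) → D (ρ_ref − ρ) = ρ h.
D = ρ h/(ρ_ref − ρ) = 2.673 × 3870 m/(2.743 − 2.673) = 148000 m.

148000 m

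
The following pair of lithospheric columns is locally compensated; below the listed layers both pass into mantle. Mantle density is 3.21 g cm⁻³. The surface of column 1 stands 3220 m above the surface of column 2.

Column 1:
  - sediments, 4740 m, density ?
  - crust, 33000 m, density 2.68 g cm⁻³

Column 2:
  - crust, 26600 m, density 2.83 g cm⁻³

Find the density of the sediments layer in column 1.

Take the compensation level at the base of the deeper column (depth z_c below the surface of column 1) and equate Σ ρ_i t_i down to z_c; mantle fills any gap and the z_c terms cancel.
Column 1: 4740×ρ + 33000×2.68 + (z_c − 37740)×3.21
Column 2: 3220×0 + 26600×2.83 + (z_c − 3220 − 26600)×3.21
The z_c×3.21 term appears on both sides and cancels. Collect the known terms of each column as K = Σ(ρt)_known − 3.21 × (depth of known layers): K_1 = 88440 − 3.21×37740 = −32705.4; K_2 = 75278 − 3.21×(3220 + 26600) = −20444.2.
Balance: K_1 + 4740×ρ = K_2, so ρ = (K_2 − K_1)/4740 = 12261.2/4740 = 2.59 g cm⁻³.

2.59 g cm⁻³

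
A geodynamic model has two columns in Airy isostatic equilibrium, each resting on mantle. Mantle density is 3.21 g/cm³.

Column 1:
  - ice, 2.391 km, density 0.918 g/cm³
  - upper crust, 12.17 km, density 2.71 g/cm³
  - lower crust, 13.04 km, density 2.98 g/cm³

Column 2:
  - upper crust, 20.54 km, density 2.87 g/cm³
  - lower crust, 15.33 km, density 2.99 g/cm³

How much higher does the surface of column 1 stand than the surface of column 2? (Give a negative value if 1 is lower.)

1.31 km

For any compensation level in the mantle, the mantle terms cancel and isostasy reduces to e = (Σt_1 − Σt_2) − (Σ(ρt)_1 − Σ(ρt)_2) / ρ_m.
Σt_1 = 27.601 km; Σt_2 = 35.87 km; Σ(ρt)_1 = 74.034838; Σ(ρt)_2 = 104.7865 (in km·g/cm³).
e = (27.601 − 35.87) − (74.034838 − 104.7865) / 3.21 = 1.31 km.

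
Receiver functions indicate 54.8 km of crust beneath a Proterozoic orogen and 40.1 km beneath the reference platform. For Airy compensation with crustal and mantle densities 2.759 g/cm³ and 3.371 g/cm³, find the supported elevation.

2.67 km

Excess crust Δ = 54.8 km − 40.1 km = 14.7 km, split between elevation h and root r with h + r = Δ.
Airy balance ρ_c h = (ρ_m − ρ_c) r gives r = h ρ_c/(ρ_m − ρ_c), so h (1 + ρ_c/(ρ_m − ρ_c)) = Δ, i.e. h = Δ (ρ_m − ρ_c)/ρ_m.
h = 14.7 km × 0.612/3.371 = 2.67 km.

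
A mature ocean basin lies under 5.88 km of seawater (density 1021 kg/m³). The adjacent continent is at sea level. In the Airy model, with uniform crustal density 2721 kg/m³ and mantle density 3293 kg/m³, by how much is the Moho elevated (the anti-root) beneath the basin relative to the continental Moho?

17.5 km

Balancing pressure at the compensation depth: replacing crust with seawater at the top is compensated by replacing crust with mantle at the base: d (ρ_c − ρ_w) = a (ρ_m − ρ_c).
a = d (ρ_c − ρ_w)/(ρ_m − ρ_c) = 5.88 km × 1700/572 = 17.5 km.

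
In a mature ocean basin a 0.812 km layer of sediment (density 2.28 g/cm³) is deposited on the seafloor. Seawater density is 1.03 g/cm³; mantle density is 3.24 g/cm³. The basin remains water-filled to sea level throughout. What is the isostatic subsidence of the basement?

Submarine loading: the sediment displaces seawater, and the subsidence is in turn flooded, so s (ρ_m − ρ_w) = t (ρ_sed − ρ_w).
s = 0.812 km × (2.28 − 1.03) / (3.24 − 1.03) = 0.459 km.

0.459 km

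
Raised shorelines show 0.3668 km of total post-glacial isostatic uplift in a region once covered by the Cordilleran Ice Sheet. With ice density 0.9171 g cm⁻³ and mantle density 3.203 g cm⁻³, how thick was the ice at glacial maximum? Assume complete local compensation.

u = t ρ_ice/ρ_m → t = u ρ_m/ρ_ice = 0.3668 km × 3.203/0.9171 = 1.28 km.

1.28 km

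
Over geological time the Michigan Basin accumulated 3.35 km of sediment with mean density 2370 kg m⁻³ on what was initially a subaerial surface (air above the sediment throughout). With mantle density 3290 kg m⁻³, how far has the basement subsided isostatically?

Subaerial load: s = t ρ_sed / ρ_m = 3.35 km × 2370/3290 = 2.41 km.

2.41 km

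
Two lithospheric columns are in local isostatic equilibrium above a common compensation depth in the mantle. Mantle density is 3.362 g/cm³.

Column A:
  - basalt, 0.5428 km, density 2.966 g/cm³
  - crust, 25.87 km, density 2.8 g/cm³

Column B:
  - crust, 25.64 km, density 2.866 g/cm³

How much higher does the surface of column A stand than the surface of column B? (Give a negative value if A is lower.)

0.606 km

For any compensation level in the mantle, the mantle terms cancel and isostasy reduces to e = (Σt_A − Σt_B) − (Σ(ρt)_A − Σ(ρt)_B) / ρ_m.
Σt_A = 26.4128 km; Σt_B = 25.64 km; Σ(ρt)_A = 74.0459448; Σ(ρt)_B = 73.48424 (in km·g/cm³).
e = (26.4128 − 25.64) − (74.0459448 − 73.48424) / 3.362 = 0.606 km.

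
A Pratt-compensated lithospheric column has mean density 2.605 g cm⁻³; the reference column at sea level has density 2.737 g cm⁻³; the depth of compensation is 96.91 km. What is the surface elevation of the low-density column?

ρ_ref D = ρ (D + h) → h = D (ρ_ref − ρ)/ρ.
h = 96.91 km × (2.737 − 2.605)/2.605 = 4.91 km.

4.91 km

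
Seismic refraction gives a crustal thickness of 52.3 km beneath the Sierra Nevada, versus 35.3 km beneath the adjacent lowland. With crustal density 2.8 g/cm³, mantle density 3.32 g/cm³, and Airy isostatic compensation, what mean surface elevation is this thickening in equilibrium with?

Excess crust Δ = 52.3 km − 35.3 km = 17 km, split between elevation h and root r with h + r = Δ.
Airy balance ρ_c h = (ρ_m − ρ_c) r gives r = h ρ_c/(ρ_m − ρ_c), so h (1 + ρ_c/(ρ_m − ρ_c)) = Δ, i.e. h = Δ (ρ_m − ρ_c)/ρ_m.
h = 17 km × 0.52/3.32 = 2.66 km.

2.66 km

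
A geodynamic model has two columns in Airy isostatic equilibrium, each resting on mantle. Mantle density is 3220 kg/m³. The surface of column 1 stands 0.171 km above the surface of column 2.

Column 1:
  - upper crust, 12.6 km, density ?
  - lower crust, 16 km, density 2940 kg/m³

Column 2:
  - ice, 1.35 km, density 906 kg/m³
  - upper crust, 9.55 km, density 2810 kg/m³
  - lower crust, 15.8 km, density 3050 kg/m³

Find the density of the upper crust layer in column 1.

2760 kg/m³

Take the compensation level at the base of the deeper column (depth z_c below the surface of column 1) and equate Σ ρ_i t_i down to z_c; mantle fills any gap and the z_c terms cancel.
Column 1: 12.6×ρ + 16×2940 + (z_c − 28.6)×3220
Column 2: 0.171×0 + 1.35×906 + 9.55×2810 + 15.8×3050 + (z_c − 0.171 − 26.7)×3220
The z_c×3220 term appears on both sides and cancels. Collect the known terms of each column as K = Σ(ρt)_known − 3220 × (depth of known layers): K_1 = 47040 − 3220×28.6 = −45052; K_2 = 76248.6 − 3220×(0.171 + 26.7) = −10276.02.
Balance: K_1 + 12.6×ρ = K_2, so ρ = (K_2 − K_1)/12.6 = 34776/12.6 = 2760 kg/m³.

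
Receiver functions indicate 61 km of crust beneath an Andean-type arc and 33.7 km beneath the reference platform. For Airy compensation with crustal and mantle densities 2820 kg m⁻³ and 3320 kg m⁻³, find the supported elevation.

Excess crust Δ = 61 km − 33.7 km = 27.3 km, split between elevation h and root r with h + r = Δ.
Airy balance ρ_c h = (ρ_m − ρ_c) r gives r = h ρ_c/(ρ_m − ρ_c), so h (1 + ρ_c/(ρ_m − ρ_c)) = Δ, i.e. h = Δ (ρ_m − ρ_c)/ρ_m.
h = 27.3 km × 500/3320 = 4.11 km.

4.11 km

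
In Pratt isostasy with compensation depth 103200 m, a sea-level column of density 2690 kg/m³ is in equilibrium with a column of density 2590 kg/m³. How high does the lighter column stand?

ρ_ref D = ρ (D + h) → h = D (ρ_ref − ρ)/ρ.
h = 103200 m × (2690 − 2590)/2590 = 3980 m.

3980 m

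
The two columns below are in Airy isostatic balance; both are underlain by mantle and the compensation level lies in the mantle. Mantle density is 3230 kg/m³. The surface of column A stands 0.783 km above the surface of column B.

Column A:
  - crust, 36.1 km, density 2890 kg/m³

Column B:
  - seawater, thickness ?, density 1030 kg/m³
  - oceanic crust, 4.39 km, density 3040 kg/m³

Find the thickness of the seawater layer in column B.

Take the compensation level at the base of the deeper column (depth z_c below the surface of column A) and equate Σ ρ_i t_i down to z_c; mantle fills any gap and the z_c terms cancel.
Column A: 36.1×2890 + (z_c − 36.1)×3230
Column B: 0.783×0 + x×1030 + 4.39×3040 + (z_c − 0.783 − 4.39 − x)×3230
The z_c×3230 term appears on both sides and cancels. Collect the known terms of each column as K = Σ(ρt)_known − 3230 × (depth of known layers): K_A = 104329 − 3230×36.1 = −12274; K_B = 13345.6 − 3230×(0.783 + 4.39) = −3363.19.
Balance: K_A = K_B − x×(3230 − 1030), so x = (K_B − K_A)/(3230 − 1030) = 8910.81/2200 = 4.05 km.

4.05 km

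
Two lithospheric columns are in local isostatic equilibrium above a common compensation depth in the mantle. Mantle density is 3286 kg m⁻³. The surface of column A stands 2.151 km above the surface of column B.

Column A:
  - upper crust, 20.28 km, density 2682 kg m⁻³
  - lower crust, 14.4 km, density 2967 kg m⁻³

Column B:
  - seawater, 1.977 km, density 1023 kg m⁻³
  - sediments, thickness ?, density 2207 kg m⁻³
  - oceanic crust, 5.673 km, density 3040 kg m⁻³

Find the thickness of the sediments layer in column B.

Take the compensation level at the base of the deeper column (depth z_c below the surface of column A) and equate Σ ρ_i t_i down to z_c; mantle fills any gap and the z_c terms cancel.
Column A: 20.28×2682 + 14.4×2967 + (z_c − 34.68)×3286
Column B: 2.151×0 + 1.977×1023 + x×2207 + 5.673×3040 + (z_c − 2.151 − 7.65 − x)×3286
The z_c×3286 term appears on both sides and cancels. Collect the known terms of each column as K = Σ(ρt)_known − 3286 × (depth of known layers): K_A = 97115.76 − 3286×34.68 = −16842.72; K_B = 19268.391 − 3286×(2.151 + 7.65) = −12937.695.
Balance: K_A = K_B − x×(3286 − 2207), so x = (K_B − K_A)/(3286 − 2207) = 3905.03/1079 = 3.62 km.

3.62 km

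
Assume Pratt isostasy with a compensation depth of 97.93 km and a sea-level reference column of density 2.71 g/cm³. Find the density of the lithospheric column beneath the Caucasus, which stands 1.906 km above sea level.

2.66 g/cm³

Pratt balance: ρ_ref D = ρ (D + h).
ρ = ρ_ref D/(D + h) = 2.71 × 97.93 km/(97.93 km + 1.906 km) = 2.66 g/cm³.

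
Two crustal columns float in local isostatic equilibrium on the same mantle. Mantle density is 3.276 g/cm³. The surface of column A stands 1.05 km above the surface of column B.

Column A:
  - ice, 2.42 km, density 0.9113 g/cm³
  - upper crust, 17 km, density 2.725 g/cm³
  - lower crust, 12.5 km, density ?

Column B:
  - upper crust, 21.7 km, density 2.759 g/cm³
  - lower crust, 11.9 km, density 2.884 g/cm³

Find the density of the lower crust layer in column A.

Take the compensation level at the base of the deeper column (depth z_c below the surface of column A) and equate Σ ρ_i t_i down to z_c; mantle fills any gap and the z_c terms cancel.
Column A: 2.42×0.9113 + 17×2.725 + 12.5×ρ + (z_c − 31.92)×3.276
Column B: 1.05×0 + 21.7×2.759 + 11.9×2.884 + (z_c − 1.05 − 33.6)×3.276
The z_c×3.276 term appears on both sides and cancels. Collect the known terms of each column as K = Σ(ρt)_known − 3.276 × (depth of known layers): K_A = 48.530346 − 3.276×31.92 = −56.039574; K_B = 94.1899 − 3.276×(1.05 + 33.6) = −19.3235.
Balance: K_A + 12.5×ρ = K_B, so ρ = (K_B − K_A)/12.5 = 36.7161/12.5 = 2.94 g/cm³.

2.94 g/cm³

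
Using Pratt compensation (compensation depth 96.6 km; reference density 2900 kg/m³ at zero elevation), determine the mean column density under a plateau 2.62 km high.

2820 kg/m³

Pratt balance: ρ_ref D = ρ (D + h).
ρ = ρ_ref D/(D + h) = 2900 × 96.6 km/(96.6 km + 2.62 km) = 2820 kg/m³.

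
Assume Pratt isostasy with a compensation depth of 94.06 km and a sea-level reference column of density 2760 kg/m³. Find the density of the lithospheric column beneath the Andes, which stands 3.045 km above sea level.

Pratt balance: ρ_ref D = ρ (D + h).
ρ = ρ_ref D/(D + h) = 2760 × 94.06 km/(94.06 km + 3.045 km) = 2670 kg/m³.

2670 kg/m³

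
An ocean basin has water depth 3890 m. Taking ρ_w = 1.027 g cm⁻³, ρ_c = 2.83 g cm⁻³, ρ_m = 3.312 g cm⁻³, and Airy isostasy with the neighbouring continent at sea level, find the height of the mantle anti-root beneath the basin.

14600 m

Balancing pressure at the compensation depth: replacing crust with seawater at the top is compensated by replacing crust with mantle at the base: d (ρ_c − ρ_w) = a (ρ_m − ρ_c).
a = d (ρ_c − ρ_w)/(ρ_m − ρ_c) = 3890 m × 1.803/0.482 = 14600 m.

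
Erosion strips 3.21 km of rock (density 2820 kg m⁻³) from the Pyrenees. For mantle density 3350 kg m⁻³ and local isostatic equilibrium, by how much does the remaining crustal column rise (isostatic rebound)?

Unloading: uplift u = e ρ_c/ρ_m = 3.21 km × 2820/3350 = 2.7 km.

2.7 km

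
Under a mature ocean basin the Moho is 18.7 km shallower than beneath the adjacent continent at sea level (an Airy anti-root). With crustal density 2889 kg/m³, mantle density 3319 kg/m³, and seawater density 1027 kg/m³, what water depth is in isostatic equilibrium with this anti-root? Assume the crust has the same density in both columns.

Replacing a thickness d of crust by seawater at the top must be balanced by replacing crust with mantle at the base: d (ρ_c − ρ_w) = a (ρ_m − ρ_c).
d = a (ρ_m − ρ_c)/(ρ_c − ρ_w) = 18.7 km × 430/1862 = 4.32 km.

4.32 km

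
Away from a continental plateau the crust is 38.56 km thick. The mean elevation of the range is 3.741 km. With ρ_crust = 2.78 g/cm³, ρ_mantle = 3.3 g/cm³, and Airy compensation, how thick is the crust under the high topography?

62.3 km

Root depth r = h ρ_c / (ρ_m − ρ_c) = 3.741 km × 2.78 / 0.52 = 20 km.
Total thickness = T + h + r = 38.56 km + 3.741 km + 20 km = 62.3 km.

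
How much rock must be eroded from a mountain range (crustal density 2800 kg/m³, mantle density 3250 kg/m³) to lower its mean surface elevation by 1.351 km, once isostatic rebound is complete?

9.76 km

Net drop Δ = e − u = e − e ρ_c/ρ_m = e (ρ_m − ρ_c)/ρ_m.
e = Δ ρ_m/(ρ_m − ρ_c) = 1.351 km × 3250/450 = 9.76 km.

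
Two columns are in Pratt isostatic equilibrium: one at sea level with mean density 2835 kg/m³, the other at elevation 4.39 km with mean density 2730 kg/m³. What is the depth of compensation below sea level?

ρ_ref D = ρ (D + h) → D (ρ_ref − ρ) = ρ h.
D = ρ h/(ρ_ref − ρ) = 2730 × 4.39 km/(2835 − 2730) = 114 km.

114 km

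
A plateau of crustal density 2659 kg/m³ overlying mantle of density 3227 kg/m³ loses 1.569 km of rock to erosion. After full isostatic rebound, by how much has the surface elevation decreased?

Rebound u = e ρ_c/ρ_m = 1.569 km × 2659/3227 = 1.293 km.
Net surface drop = e − u = 1.569 km − 1.293 km = e (ρ_m − ρ_c)/ρ_m = 0.276 km.

0.276 km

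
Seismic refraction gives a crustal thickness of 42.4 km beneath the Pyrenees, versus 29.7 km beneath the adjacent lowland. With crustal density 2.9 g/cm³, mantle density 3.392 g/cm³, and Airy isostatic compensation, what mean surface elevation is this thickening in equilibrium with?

1.84 km

Excess crust Δ = 42.4 km − 29.7 km = 12.7 km, split between elevation h and root r with h + r = Δ.
Airy balance ρ_c h = (ρ_m − ρ_c) r gives r = h ρ_c/(ρ_m − ρ_c), so h (1 + ρ_c/(ρ_m − ρ_c)) = Δ, i.e. h = Δ (ρ_m − ρ_c)/ρ_m.
h = 12.7 km × 0.492/3.392 = 1.84 km.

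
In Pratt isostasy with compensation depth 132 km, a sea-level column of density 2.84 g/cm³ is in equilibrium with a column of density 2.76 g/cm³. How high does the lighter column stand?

ρ_ref D = ρ (D + h) → h = D (ρ_ref − ρ)/ρ.
h = 132 km × (2.84 − 2.76)/2.76 = 3.83 km.

3.83 km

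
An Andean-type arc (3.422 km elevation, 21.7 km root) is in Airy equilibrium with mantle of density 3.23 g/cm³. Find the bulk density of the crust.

ρ_c h = (ρ_m − ρ_c) r → ρ_c (h + r) = ρ_m r → ρ_c = ρ_m r / (h + r).
ρ_c = 3.23 × 21.7 km / (3.422 km + 21.7 km) = 2.79 g/cm³.

2.79 g/cm³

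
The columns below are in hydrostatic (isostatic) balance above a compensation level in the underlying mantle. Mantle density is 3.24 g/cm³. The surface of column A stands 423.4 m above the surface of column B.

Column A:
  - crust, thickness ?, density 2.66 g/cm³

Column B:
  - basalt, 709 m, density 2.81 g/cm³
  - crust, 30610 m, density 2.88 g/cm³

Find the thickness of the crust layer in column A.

21900 m

Take the compensation level at the base of the deeper column (depth z_c below the surface of column A) and equate Σ ρ_i t_i down to z_c; mantle fills any gap and the z_c terms cancel.
Column A: x×2.66 + (z_c − 0 − x)×3.24
Column B: 423.4×0 + 709×2.81 + 30610×2.88 + (z_c − 423.4 − 31319)×3.24
The z_c×3.24 term appears on both sides and cancels. Collect the known terms of each column as K = Σ(ρt)_known − 3.24 × (depth of known layers): K_A = 0 − 3.24×0 = 0; K_B = 90149.09 − 3.24×(423.4 + 31319) = −12696.286.
Balance: K_A − x×(3.24 − 2.66) = K_B, so x = (K_A − K_B)/(3.24 − 2.66) = 12696.3/0.58 = 21900 m.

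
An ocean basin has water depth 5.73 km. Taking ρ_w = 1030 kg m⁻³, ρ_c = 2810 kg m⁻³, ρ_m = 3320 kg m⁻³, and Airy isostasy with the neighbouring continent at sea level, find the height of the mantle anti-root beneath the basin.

20 km

Balancing pressure at the compensation depth: replacing crust with seawater at the top is compensated by replacing crust with mantle at the base: d (ρ_c − ρ_w) = a (ρ_m − ρ_c).
a = d (ρ_c − ρ_w)/(ρ_m − ρ_c) = 5.73 km × 1780/510 = 20 km.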